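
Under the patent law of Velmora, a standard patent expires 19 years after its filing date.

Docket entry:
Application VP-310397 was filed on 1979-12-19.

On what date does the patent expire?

Filing date + 19 years → 19 December 1998.

December 19, 1998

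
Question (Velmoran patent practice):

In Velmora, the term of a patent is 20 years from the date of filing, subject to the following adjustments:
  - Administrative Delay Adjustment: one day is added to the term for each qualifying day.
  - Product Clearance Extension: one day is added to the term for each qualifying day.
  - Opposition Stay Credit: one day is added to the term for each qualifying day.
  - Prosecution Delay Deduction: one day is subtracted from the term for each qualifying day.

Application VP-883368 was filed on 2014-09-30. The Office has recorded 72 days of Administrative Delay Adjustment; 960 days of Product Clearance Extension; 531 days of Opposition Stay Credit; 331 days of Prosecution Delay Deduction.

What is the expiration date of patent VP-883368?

Base term: filing date + 20 years → 30 September 2034.
Administrative Delay Adjustment: +72 days → 11 December 2034.
Product Clearance Extension: +960 days → 28 July 2037.
Opposition Stay Credit: +531 days → 10 January 2039.
Prosecution Delay Deduction: −331 days → 13 February 2038.

2038-02-13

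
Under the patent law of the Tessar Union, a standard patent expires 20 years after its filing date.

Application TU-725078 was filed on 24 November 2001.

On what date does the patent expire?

November 24, 2021

Filing date + 20 years → 24 November 2021.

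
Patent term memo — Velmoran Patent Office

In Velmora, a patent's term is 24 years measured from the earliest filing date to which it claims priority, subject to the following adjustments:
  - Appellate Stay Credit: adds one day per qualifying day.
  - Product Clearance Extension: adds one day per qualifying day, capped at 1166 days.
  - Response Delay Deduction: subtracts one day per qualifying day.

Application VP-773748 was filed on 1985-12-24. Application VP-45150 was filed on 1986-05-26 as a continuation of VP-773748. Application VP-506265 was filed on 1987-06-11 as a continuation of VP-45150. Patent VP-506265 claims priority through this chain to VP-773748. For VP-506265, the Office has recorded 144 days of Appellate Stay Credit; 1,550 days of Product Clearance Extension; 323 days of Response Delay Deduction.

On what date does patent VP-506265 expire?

Earliest priority filing: 24 December 1985.
Base term: 24 December 1985 + 24 years → 24 December 2009.
Appellate Stay Credit: +144 days → 17 May 2010.
Product Clearance Extension: 1550 days claimed exceeds the 1166-day cap, so +1166 days → 26 July 2013.
Response Delay Deduction: −323 days → 6 September 2012.

September 6, 2012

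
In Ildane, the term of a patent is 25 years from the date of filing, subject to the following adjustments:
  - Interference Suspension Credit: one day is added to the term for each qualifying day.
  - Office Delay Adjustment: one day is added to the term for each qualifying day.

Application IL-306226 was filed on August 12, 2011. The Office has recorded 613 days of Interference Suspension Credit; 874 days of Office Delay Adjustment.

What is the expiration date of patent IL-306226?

Base term: filing date + 25 years → 12 August 2036.
Interference Suspension Credit: +613 days → 17 April 2038.
Office Delay Adjustment: +874 days → 7 September 2040.

2040-09-07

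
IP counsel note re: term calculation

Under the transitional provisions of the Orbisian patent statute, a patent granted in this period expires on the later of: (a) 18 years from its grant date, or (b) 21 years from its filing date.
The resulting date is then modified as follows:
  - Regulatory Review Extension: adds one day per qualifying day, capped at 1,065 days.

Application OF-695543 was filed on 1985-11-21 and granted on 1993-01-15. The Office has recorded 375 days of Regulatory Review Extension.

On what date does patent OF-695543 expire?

(a) grant + 18 years → 15 January 2011.
(b) filing + 21 years → 21 November 2006.
Later of the two: 15 January 2011.
Regulatory Review Extension: 375 days (within the 1065-day cap) → +375 days → 25 January 2012.

2012-01-25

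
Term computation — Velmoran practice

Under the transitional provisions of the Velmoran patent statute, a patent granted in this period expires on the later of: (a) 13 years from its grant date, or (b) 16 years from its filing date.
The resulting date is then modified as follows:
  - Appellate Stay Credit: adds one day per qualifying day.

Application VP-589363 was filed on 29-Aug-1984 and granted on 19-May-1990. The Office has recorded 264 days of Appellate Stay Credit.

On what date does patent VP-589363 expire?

(a) grant + 13 years → 19 May 2003.
(b) filing + 16 years → 29 August 2000.
Later of the two: 19 May 2003.
Appellate Stay Credit: +264 days → 7 February 2004.

2004-02-07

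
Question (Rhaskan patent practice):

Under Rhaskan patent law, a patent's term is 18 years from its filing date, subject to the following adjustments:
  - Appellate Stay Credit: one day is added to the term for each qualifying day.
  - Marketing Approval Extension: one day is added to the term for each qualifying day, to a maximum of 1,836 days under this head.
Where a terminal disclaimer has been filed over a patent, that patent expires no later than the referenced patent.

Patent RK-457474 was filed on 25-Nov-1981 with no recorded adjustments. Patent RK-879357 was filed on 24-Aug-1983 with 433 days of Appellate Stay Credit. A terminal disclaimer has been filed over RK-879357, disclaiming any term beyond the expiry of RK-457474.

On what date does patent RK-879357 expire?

1999-11-25

Natural term of RK-879357:
  Base: filing + 18 years → 24 August 2001.
  Appellate Stay Credit: +433 days → 31 October 2002.
Expiry of referenced patent RK-457474:
  Base: filing + 18 years → 25 November 1999.
Terminal disclaimer: RK-879357 expires on the earlier of 31 October 2002 and 25 November 1999.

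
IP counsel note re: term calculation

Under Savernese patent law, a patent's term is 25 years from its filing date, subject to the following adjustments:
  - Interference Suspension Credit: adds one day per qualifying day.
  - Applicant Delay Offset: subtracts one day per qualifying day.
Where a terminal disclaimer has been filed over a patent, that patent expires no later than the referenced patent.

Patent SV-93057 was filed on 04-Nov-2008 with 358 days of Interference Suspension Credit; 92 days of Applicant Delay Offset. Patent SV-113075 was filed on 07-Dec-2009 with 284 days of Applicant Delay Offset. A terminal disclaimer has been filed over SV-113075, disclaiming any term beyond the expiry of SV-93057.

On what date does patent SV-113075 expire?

Natural term of SV-113075:
  Base: filing + 25 years → 7 December 2034.
  Applicant Delay Offset: −284 days → 26 February 2034.
Expiry of referenced patent SV-93057:
  Base: filing + 25 years → 4 November 2033.
  Interference Suspension Credit: +358 days → 28 October 2034.
  Applicant Delay Offset: −92 days → 28 July 2034.
Terminal disclaimer: SV-113075 expires on the earlier of 26 February 2034 and 28 July 2034.

2034-02-26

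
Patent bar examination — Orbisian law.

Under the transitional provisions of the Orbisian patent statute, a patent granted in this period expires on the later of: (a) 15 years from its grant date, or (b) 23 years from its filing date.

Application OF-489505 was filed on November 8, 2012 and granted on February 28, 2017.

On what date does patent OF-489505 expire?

2035-11-08

(a) grant + 15 years → 28 February 2032.
(b) filing + 23 years → 8 November 2035.
Later of the two: 8 November 2035.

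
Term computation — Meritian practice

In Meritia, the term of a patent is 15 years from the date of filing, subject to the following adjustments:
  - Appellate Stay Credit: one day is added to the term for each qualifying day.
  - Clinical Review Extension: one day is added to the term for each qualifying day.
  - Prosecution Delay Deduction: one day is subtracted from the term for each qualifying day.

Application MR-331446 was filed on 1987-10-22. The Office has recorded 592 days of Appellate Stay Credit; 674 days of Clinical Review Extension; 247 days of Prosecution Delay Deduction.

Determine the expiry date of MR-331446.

Base term: filing date + 15 years → 22 October 2002.
Appellate Stay Credit: +592 days → 5 June 2004.
Clinical Review Extension: +674 days → 10 April 2006.
Prosecution Delay Deduction: −247 days → 6 August 2005.

August 6, 2005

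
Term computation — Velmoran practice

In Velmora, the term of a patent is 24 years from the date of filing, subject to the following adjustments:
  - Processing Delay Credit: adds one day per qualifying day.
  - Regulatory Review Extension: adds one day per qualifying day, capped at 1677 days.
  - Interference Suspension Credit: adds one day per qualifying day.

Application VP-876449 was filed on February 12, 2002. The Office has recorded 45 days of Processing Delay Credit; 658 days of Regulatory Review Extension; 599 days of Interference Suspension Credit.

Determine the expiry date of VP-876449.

2029-09-06

Base term: filing date + 24 years → 12 February 2026.
Processing Delay Credit: +45 days → 29 March 2026.
Regulatory Review Extension: 658 days (within the 1677-day cap) → +658 days → 16 January 2028.
Interference Suspension Credit: +599 days → 6 September 2029.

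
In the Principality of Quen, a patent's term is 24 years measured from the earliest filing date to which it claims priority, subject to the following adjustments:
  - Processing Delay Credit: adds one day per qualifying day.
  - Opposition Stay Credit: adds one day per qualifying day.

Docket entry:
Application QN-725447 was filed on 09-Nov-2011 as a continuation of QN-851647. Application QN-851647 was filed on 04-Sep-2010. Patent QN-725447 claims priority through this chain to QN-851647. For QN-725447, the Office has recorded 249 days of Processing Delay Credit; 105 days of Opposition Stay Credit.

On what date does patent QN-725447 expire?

2035-08-24

Earliest priority filing: 4 September 2010.
Base term: 4 September 2010 + 24 years → 4 September 2034.
Processing Delay Credit: +249 days → 11 May 2035.
Opposition Stay Credit: +105 days → 24 August 2035.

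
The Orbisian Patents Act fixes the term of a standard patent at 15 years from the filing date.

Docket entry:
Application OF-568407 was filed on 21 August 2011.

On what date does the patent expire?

2026-08-21

Filing date + 15 years → 21 August 2026.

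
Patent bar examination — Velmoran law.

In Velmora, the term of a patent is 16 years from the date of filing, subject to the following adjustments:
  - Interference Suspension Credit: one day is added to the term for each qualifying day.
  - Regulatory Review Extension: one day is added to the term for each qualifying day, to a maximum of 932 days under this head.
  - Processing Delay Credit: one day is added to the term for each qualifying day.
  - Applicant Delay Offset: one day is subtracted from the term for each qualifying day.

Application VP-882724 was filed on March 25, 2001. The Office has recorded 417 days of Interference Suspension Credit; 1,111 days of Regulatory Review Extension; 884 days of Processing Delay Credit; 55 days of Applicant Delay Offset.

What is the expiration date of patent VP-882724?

Base term: filing date + 16 years → 25 March 2017.
Interference Suspension Credit: +417 days → 16 May 2018.
Regulatory Review Extension: 1111 days claimed exceeds the 932-day cap, so +932 days → 3 December 2020.
Processing Delay Credit: +884 days → 6 May 2023.
Applicant Delay Offset: −55 days → 12 March 2023.

2023-03-12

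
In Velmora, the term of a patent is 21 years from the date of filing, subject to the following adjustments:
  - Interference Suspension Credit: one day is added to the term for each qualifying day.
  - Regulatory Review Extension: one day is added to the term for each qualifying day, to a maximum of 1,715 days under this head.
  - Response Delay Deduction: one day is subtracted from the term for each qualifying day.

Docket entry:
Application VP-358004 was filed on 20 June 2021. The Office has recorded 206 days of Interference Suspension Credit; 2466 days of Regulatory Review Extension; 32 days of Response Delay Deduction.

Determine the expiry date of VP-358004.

August 22, 2047

Base term: filing date + 21 years → 20 June 2042.
Interference Suspension Credit: +206 days → 12 January 2043.
Regulatory Review Extension: 2466 days claimed exceeds the 1715-day cap, so +1715 days → 23 September 2047.
Response Delay Deduction: −32 days → 22 August 2047.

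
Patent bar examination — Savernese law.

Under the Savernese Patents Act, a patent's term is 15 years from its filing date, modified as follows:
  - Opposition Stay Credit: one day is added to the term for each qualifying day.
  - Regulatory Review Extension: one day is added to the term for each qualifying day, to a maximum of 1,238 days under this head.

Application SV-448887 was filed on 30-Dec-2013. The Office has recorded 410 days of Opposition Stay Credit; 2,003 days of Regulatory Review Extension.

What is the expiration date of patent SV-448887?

July 5, 2033

Base term: filing date + 15 years → 30 December 2028.
Opposition Stay Credit: +410 days → 13 February 2030.
Regulatory Review Extension: 2003 days claimed exceeds the 1238-day cap, so +1238 days → 5 July 2033.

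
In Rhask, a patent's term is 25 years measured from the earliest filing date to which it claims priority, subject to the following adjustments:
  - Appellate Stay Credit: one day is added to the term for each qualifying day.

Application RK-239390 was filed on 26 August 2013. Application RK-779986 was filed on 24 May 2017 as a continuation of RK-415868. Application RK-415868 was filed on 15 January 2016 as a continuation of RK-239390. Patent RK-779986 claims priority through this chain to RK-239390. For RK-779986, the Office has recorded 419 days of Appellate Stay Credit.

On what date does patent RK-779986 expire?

2039-10-19

Earliest priority filing: 26 August 2013.
Base term: 26 August 2013 + 25 years → 26 August 2038.
Appellate Stay Credit: +419 days → 19 October 2039.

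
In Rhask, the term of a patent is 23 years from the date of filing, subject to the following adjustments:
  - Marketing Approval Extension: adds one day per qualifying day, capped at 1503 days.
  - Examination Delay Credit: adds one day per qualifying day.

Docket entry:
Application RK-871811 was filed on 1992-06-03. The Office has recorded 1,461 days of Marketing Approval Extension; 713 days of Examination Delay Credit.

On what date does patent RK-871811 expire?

2021-05-16

Base term: filing date + 23 years → 3 June 2015.
Marketing Approval Extension: 1461 days (within the 1503-day cap) → +1461 days → 3 June 2019.
Examination Delay Credit: +713 days → 16 May 2021.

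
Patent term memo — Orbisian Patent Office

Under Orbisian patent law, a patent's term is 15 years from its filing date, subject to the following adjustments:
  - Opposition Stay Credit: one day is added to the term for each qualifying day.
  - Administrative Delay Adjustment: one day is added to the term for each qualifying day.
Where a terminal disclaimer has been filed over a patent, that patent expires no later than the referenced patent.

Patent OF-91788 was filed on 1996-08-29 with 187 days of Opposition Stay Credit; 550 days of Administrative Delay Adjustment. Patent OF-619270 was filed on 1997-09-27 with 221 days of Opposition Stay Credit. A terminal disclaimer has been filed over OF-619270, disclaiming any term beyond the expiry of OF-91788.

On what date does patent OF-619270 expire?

Natural term of OF-619270:
  Base: filing + 15 years → 27 September 2012.
  Opposition Stay Credit: +221 days → 6 May 2013.
Expiry of referenced patent OF-91788:
  Base: filing + 15 years → 29 August 2011.
  Opposition Stay Credit: +187 days → 3 March 2012.
  Administrative Delay Adjustment: +550 days → 4 September 2013.
Terminal disclaimer: OF-619270 expires on the earlier of 6 May 2013 and 4 September 2013.

May 6, 2013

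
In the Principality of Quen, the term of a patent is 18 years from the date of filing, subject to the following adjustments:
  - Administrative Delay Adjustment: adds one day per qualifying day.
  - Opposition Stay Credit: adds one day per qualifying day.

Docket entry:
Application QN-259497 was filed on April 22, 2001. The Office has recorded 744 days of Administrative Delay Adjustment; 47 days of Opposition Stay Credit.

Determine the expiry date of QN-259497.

Base term: filing date + 18 years → 22 April 2019.
Administrative Delay Adjustment: +744 days → 5 May 2021.
Opposition Stay Credit: +47 days → 21 June 2021.

June 21, 2021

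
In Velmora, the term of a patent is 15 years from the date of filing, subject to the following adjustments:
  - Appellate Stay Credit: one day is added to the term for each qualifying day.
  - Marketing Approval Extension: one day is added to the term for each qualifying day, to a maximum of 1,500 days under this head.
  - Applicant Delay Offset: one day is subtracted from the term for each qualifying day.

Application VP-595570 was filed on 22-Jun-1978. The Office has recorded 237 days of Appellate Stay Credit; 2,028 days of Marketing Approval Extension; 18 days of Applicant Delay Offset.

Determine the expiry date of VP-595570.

1998-03-07

Base term: filing date + 15 years → 22 June 1993.
Appellate Stay Credit: +237 days → 14 February 1994.
Marketing Approval Extension: 2028 days claimed exceeds the 1500-day cap, so +1500 days → 25 March 1998.
Applicant Delay Offset: −18 days → 7 March 1998.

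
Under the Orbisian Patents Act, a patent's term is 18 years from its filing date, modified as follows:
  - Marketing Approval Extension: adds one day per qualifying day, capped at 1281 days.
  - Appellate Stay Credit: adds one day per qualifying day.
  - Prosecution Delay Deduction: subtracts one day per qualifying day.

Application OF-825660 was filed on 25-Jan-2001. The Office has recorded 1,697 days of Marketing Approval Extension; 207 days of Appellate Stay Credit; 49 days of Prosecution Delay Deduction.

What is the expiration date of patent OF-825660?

Base term: filing date + 18 years → 25 January 2019.
Marketing Approval Extension: 1697 days claimed exceeds the 1281-day cap, so +1281 days → 29 July 2022.
Appellate Stay Credit: +207 days → 21 February 2023.
Prosecution Delay Deduction: −49 days → 3 January 2023.

January 3, 2023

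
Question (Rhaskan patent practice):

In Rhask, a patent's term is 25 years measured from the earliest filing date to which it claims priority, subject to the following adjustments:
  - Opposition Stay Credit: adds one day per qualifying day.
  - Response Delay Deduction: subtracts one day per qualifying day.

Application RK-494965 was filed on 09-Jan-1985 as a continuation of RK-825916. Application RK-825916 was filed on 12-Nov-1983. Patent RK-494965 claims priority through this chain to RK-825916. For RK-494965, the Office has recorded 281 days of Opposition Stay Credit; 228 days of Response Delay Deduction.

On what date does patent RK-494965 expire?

January 4, 2009

Earliest priority filing: 12 November 1983.
Base term: 12 November 1983 + 25 years → 12 November 2008.
Opposition Stay Credit: +281 days → 20 August 2009.
Response Delay Deduction: −228 days → 4 January 2009.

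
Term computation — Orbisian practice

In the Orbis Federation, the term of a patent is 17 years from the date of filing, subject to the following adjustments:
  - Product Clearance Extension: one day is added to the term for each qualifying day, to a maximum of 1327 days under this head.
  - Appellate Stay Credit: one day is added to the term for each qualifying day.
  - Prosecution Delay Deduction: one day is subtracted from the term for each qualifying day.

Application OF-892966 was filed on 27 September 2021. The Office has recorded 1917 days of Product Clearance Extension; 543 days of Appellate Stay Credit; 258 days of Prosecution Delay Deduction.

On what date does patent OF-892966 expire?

Base term: filing date + 17 years → 27 September 2038.
Product Clearance Extension: 1917 days claimed exceeds the 1327-day cap, so +1327 days → 16 May 2042.
Appellate Stay Credit: +543 days → 10 November 2043.
Prosecution Delay Deduction: −258 days → 25 February 2043.

February 25, 2043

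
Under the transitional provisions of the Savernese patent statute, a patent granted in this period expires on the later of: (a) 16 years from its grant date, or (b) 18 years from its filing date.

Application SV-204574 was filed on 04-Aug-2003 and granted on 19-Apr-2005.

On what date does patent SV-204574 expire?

August 4, 2021

(a) grant + 16 years → 19 April 2021.
(b) filing + 18 years → 4 August 2021.
Later of the two: 4 August 2021.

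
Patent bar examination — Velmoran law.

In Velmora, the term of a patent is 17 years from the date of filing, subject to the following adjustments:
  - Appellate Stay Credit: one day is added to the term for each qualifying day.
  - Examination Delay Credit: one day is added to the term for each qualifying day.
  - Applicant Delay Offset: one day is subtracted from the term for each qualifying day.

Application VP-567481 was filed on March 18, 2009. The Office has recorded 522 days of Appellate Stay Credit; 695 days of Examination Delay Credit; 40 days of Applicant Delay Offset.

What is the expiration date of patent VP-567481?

Base term: filing date + 17 years → 18 March 2026.
Appellate Stay Credit: +522 days → 22 August 2027.
Examination Delay Credit: +695 days → 17 July 2029.
Applicant Delay Offset: −40 days → 7 June 2029.

2029-06-07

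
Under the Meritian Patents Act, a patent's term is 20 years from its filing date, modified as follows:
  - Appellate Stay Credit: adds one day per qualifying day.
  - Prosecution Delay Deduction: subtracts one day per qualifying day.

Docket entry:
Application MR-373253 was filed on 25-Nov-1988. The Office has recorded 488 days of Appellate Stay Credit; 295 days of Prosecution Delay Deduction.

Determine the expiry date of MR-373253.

June 6, 2009

Base term: filing date + 20 years → 25 November 2008.
Appellate Stay Credit: +488 days → 28 March 2010.
Prosecution Delay Deduction: −295 days → 6 June 2009.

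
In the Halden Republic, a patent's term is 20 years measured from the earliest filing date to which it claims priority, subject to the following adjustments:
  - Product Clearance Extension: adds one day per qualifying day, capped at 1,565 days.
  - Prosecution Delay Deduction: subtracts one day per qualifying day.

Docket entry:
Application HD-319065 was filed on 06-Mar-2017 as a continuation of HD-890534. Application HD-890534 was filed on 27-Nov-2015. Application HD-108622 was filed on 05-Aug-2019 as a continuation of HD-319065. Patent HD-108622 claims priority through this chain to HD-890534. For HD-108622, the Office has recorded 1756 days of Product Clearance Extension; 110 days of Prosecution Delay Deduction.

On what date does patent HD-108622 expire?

November 21, 2039

Earliest priority filing: 27 November 2015.
Base term: 27 November 2015 + 20 years → 27 November 2035.
Product Clearance Extension: 1756 days claimed exceeds the 1565-day cap, so +1565 days → 10 March 2040.
Prosecution Delay Deduction: −110 days → 21 November 2039.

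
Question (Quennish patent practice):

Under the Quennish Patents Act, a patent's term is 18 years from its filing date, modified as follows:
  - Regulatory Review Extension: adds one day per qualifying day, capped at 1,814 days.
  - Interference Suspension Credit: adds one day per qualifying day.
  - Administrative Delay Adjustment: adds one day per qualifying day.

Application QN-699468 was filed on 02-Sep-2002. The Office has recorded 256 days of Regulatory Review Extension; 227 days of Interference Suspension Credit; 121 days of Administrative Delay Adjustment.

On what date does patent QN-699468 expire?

Base term: filing date + 18 years → 2 September 2020.
Regulatory Review Extension: 256 days (within the 1814-day cap) → +256 days → 16 May 2021.
Interference Suspension Credit: +227 days → 29 December 2021.
Administrative Delay Adjustment: +121 days → 29 April 2022.

April 29, 2022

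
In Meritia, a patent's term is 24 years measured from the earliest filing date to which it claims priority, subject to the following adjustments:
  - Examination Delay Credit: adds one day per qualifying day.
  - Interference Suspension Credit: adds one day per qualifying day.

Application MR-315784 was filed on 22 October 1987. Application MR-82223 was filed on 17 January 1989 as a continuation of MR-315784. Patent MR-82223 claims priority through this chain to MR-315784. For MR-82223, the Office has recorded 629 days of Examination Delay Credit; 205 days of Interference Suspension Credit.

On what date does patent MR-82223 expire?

February 2, 2014

Earliest priority filing: 22 October 1987.
Base term: 22 October 1987 + 24 years → 22 October 2011.
Examination Delay Credit: +629 days → 12 July 2013.
Interference Suspension Credit: +205 days → 2 February 2014.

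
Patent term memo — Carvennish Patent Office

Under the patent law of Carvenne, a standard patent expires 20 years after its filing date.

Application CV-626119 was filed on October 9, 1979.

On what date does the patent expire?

October 9, 1999

Filing date + 20 years → 9 October 1999.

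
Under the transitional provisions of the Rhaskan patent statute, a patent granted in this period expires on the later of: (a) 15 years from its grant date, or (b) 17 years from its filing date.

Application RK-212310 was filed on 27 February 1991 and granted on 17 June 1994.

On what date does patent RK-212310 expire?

2009-06-17

(a) grant + 15 years → 17 June 2009.
(b) filing + 17 years → 27 February 2008.
Later of the two: 17 June 2009.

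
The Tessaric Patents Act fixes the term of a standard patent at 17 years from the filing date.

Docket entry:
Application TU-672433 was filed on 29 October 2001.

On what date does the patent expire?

Filing date + 17 years → 29 October 2018.

October 29, 2018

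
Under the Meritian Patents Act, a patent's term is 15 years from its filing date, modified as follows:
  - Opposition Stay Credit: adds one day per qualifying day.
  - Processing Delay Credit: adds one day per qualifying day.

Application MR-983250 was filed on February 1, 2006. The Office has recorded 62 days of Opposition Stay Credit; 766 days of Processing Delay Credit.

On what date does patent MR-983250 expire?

May 10, 2023

Base term: filing date + 15 years → 1 February 2021.
Opposition Stay Credit: +62 days → 4 April 2021.
Processing Delay Credit: +766 days → 10 May 2023.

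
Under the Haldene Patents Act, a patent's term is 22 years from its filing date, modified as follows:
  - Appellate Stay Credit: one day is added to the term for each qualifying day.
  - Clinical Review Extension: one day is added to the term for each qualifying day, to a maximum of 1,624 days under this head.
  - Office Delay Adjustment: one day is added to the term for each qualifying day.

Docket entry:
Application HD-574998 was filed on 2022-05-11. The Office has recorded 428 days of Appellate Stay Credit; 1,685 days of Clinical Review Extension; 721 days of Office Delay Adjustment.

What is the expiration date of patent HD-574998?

December 14, 2051

Base term: filing date + 22 years → 11 May 2044.
Appellate Stay Credit: +428 days → 13 July 2045.
Clinical Review Extension: 1685 days claimed exceeds the 1624-day cap, so +1624 days → 23 December 2049.
Office Delay Adjustment: +721 days → 14 December 2051.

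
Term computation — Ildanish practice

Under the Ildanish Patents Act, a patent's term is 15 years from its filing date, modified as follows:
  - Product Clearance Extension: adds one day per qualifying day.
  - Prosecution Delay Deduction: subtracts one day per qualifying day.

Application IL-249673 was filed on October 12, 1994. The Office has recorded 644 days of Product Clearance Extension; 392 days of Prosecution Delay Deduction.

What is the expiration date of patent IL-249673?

Base term: filing date + 15 years → 12 October 2009.
Product Clearance Extension: +644 days → 18 July 2011.
Prosecution Delay Deduction: −392 days → 21 June 2010.

2010-06-21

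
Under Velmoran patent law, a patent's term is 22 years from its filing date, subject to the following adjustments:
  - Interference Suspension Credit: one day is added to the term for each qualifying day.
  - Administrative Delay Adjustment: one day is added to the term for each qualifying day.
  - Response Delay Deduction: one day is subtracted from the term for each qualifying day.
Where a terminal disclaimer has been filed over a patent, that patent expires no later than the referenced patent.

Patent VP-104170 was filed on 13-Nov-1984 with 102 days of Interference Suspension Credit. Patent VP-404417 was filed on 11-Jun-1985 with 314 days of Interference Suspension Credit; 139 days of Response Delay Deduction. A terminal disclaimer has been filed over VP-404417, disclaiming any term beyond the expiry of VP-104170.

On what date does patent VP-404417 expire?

February 23, 2007

Natural term of VP-404417:
  Base: filing + 22 years → 11 June 2007.
  Interference Suspension Credit: +314 days → 20 April 2008.
  Response Delay Deduction: −139 days → 3 December 2007.
Expiry of referenced patent VP-104170:
  Base: filing + 22 years → 13 November 2006.
  Interference Suspension Credit: +102 days → 23 February 2007.
Terminal disclaimer: VP-404417 expires on the earlier of 3 December 2007 and 23 February 2007.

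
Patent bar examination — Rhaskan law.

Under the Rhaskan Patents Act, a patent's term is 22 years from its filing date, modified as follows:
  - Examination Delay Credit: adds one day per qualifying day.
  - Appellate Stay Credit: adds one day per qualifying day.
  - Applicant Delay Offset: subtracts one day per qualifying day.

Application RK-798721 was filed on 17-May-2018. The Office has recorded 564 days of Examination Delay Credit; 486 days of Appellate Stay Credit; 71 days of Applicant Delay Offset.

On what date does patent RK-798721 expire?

Base term: filing date + 22 years → 17 May 2040.
Examination Delay Credit: +564 days → 2 December 2041.
Appellate Stay Credit: +486 days → 2 April 2043.
Applicant Delay Offset: −71 days → 21 January 2043.

January 21, 2043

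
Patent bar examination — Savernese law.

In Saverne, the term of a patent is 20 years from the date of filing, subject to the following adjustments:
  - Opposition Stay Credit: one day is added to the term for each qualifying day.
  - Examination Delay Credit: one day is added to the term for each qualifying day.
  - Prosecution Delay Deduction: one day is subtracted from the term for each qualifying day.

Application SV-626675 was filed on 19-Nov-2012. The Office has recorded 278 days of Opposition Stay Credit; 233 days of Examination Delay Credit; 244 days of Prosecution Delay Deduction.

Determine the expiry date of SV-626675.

Base term: filing date + 20 years → 19 November 2032.
Opposition Stay Credit: +278 days → 24 August 2033.
Examination Delay Credit: +233 days → 14 April 2034.
Prosecution Delay Deduction: −244 days → 13 August 2033.

2033-08-13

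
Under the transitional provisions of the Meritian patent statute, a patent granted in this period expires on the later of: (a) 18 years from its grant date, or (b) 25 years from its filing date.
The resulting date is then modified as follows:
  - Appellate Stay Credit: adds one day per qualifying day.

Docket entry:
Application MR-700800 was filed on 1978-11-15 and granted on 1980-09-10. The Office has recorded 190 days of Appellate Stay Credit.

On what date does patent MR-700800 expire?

(a) grant + 18 years → 10 September 1998.
(b) filing + 25 years → 15 November 2003.
Later of the two: 15 November 2003.
Appellate Stay Credit: +190 days → 23 May 2004.

2004-05-23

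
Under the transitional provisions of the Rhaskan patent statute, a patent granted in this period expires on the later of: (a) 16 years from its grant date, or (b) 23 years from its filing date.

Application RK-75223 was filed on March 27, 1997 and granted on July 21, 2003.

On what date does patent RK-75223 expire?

2020-03-27

(a) grant + 16 years → 21 July 2019.
(b) filing + 23 years → 27 March 2020.
Later of the two: 27 March 2020.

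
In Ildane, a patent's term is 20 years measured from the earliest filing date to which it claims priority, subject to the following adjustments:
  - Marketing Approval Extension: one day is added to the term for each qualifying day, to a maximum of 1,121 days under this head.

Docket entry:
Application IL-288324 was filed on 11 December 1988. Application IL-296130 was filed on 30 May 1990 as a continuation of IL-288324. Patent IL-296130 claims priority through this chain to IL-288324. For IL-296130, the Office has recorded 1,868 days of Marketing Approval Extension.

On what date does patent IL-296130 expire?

Earliest priority filing: 11 December 1988.
Base term: 11 December 1988 + 20 years → 11 December 2008.
Marketing Approval Extension: 1868 days claimed exceeds the 1121-day cap, so +1121 days → 6 January 2012.

2012-01-06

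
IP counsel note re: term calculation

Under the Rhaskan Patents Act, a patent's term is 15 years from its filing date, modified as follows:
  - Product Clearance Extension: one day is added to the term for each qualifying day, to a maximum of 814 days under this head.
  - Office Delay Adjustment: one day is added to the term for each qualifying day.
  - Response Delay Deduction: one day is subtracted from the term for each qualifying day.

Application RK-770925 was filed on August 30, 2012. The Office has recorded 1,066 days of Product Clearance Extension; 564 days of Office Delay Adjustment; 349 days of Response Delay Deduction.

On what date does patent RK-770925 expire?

June 24, 2030

Base term: filing date + 15 years → 30 August 2027.
Product Clearance Extension: 1066 days claimed exceeds the 814-day cap, so +814 days → 21 November 2029.
Office Delay Adjustment: +564 days → 8 June 2031.
Response Delay Deduction: −349 days → 24 June 2030.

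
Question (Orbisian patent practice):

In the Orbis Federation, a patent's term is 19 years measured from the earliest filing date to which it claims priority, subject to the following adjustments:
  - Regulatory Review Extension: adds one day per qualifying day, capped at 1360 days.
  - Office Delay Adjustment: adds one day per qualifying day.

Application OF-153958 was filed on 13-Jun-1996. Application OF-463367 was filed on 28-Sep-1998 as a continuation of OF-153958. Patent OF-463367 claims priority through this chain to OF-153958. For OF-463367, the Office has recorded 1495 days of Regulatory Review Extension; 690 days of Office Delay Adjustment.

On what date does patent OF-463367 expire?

Earliest priority filing: 13 June 1996.
Base term: 13 June 1996 + 19 years → 13 June 2015.
Regulatory Review Extension: 1495 days claimed exceeds the 1360-day cap, so +1360 days → 4 March 2019.
Office Delay Adjustment: +690 days → 22 January 2021.

2021-01-22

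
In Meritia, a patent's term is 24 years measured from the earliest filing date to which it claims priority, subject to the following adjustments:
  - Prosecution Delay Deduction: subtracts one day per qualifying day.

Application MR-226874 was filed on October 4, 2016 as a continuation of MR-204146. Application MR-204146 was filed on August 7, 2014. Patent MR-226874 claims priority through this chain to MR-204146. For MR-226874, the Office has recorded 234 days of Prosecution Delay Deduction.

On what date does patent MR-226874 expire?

December 16, 2037

Earliest priority filing: 7 August 2014.
Base term: 7 August 2014 + 24 years → 7 August 2038.
Prosecution Delay Deduction: −234 days → 16 December 2037.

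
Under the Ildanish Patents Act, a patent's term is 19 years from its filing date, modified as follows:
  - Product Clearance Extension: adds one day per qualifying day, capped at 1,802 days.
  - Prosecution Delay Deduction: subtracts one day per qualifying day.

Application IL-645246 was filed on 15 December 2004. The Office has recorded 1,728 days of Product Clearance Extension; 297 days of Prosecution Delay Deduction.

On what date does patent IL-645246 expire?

November 15, 2027

Base term: filing date + 19 years → 15 December 2023.
Product Clearance Extension: 1728 days (within the 1802-day cap) → +1728 days → 7 September 2028.
Prosecution Delay Deduction: −297 days → 15 November 2027.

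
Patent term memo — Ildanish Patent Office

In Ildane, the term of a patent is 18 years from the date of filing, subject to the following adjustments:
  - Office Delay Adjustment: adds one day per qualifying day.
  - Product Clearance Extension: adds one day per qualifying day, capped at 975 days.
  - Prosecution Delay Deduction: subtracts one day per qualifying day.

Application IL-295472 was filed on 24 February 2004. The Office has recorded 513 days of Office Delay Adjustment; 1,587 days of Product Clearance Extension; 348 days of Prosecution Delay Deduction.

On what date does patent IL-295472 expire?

April 9, 2025

Base term: filing date + 18 years → 24 February 2022.
Office Delay Adjustment: +513 days → 22 July 2023.
Product Clearance Extension: 1587 days claimed exceeds the 975-day cap, so +975 days → 23 March 2026.
Prosecution Delay Deduction: −348 days → 9 April 2025.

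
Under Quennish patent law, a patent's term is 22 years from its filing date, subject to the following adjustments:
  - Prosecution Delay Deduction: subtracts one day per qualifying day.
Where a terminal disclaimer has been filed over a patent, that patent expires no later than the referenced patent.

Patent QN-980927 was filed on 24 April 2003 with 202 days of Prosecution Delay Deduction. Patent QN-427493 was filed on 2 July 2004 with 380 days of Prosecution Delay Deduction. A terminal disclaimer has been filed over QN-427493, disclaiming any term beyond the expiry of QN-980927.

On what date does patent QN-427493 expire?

2024-10-04

Natural term of QN-427493:
  Base: filing + 22 years → 2 July 2026.
  Prosecution Delay Deduction: −380 days → 17 June 2025.
Expiry of referenced patent QN-980927:
  Base: filing + 22 years → 24 April 2025.
  Prosecution Delay Deduction: −202 days → 4 October 2024.
Terminal disclaimer: QN-427493 expires on the earlier of 17 June 2025 and 4 October 2024.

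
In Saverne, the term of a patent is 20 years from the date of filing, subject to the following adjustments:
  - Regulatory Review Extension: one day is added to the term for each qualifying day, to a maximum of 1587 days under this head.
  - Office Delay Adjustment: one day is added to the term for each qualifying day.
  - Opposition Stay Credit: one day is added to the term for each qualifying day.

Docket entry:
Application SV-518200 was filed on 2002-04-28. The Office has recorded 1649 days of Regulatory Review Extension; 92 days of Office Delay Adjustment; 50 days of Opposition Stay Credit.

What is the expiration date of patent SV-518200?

Base term: filing date + 20 years → 28 April 2022.
Regulatory Review Extension: 1649 days claimed exceeds the 1587-day cap, so +1587 days → 1 September 2026.
Office Delay Adjustment: +92 days → 2 December 2026.
Opposition Stay Credit: +50 days → 21 January 2027.

2027-01-21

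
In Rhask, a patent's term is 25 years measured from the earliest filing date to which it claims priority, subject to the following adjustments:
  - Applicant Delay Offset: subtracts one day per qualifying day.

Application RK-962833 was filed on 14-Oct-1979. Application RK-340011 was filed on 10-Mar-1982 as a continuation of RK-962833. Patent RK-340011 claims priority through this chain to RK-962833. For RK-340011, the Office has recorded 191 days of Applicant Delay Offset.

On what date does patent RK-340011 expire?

2004-04-06

Earliest priority filing: 14 October 1979.
Base term: 14 October 1979 + 25 years → 14 October 2004.
Applicant Delay Offset: −191 days → 6 April 2004.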